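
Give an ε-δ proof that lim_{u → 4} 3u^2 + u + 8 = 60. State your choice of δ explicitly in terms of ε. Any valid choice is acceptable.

δ = min(2, ε/31)

Let ε > 0. We want δ > 0 such that 0 < |u − 4| < δ implies |(3u^2 + u + 8) − 60| < ε.
(3u^2 + u + 8) − 60 = 3u^2 + u - 52 = (u − 4)(3u + 13).
So |(3u^2 + u + 8) − 60| = |u − 4|·|3u + 13|.
Assume first that |u − 4| < 2, so |u| < 6. Then |3u + 13| ≤ 3·6 + 13 = 31.
Hence |(3u^2 + u + 8) − 60| ≤ 31|u − 4| < ε provided |u − 4| < ε/31.
Take δ = min(2, ε/31). Then 0 < |u − 4| < δ gives both |u − 4| < 2 and |u − 4| < ε/31, so |(3u^2 + u + 8) − 60| < ε.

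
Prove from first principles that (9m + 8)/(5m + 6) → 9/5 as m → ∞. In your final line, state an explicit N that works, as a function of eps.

N = (14/25)/eps

Let eps > 0 be given. For m ≥ 1, |(9m + 8)/(5m + 6) − (9/5)| = |-14|/(5(5m + 6)) = 14/(5(5m + 6)).
Since 5m + 6 ≥ 5m for m ≥ 1, this is ≤ 14/(5·5m) = (14/25)/m.
So |(9m + 8)/(5m + 6) − (9/5)| < eps whenever m > (14/25)/eps.
Take N = (14/25)/eps. If m > N then |(9m + 8)/(5m + 6) − (9/5)| ≤ (14/25)/m < eps.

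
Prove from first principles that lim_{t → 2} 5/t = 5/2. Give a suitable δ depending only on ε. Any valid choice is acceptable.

δ = min(1, (2/5)ε)

Let ε > 0. We seek δ > 0 such that 0 < |t − 2| < δ implies |5/t − (5/2)| < ε.
|5/t − (5/2)| = 5·|2 − t|/(2·|t|) = 5|t − 2|/(2|t|).
Require δ ≤ 1 so that |t| > 2 − 1 = 1, hence 2|t| > 2.
Then |5/t − (5/2)| < 5|t − 2|/2, which is < ε when |t − 2| < (2/5)ε.
Take δ = min(1, (2/5)ε). Then 0 < |t − 2| < δ gives both |t − 2| < 1 and |t − 2| < (2/5)ε, so |5/t − (5/2)| < ε.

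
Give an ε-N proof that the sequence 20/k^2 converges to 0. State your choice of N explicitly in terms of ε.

N = (20/ε)^{1/2}

Let ε > 0 be given. For k ≥ 1, |20/k^2 − 0| = 20/k^2.
20/k^2 < ε ⇔ k^2 > 20/ε ⇔ k > (20/ε)^{1/2}.
Take N = (20/ε)^{1/2}. Then k > N implies 20/k^2 < ε.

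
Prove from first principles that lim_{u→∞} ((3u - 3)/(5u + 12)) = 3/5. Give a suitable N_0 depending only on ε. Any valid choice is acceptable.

N_0 = (51/25)/ε

Let ε > 0. We seek N_0 > 0 such that u > N_0 implies |(3u - 3)/(5u + 12) − (3/5)| < ε.
(3u - 3)/(5u + 12) − (3/5) = (5(3u - 3) − 3(5u + 12)) / (5(5u + 12)) = -51/(5(5u + 12)).
For u > 0 we have 5u + 12 > 5u, so |(3u - 3)/(5u + 12) − (3/5)| = 51/(5(5u + 12)) < 51/(5·5u) = (51/25)/u.
Thus |(3u - 3)/(5u + 12) − (3/5)| < ε whenever u > (51/25)/ε.
Take N_0 = (51/25)/ε. If u > N_0 then |(3u - 3)/(5u + 12) − (3/5)| < (51/25)/u < ε.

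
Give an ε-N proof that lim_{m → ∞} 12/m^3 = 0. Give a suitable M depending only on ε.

Suppose ε > 0. For m ≥ 1, |12/m^3 − 0| = 12/m^3.
12/m^3 < ε ⇔ m^3 > 12/ε ⇔ m > (12/ε)^{1/3}.
Take M = (12/ε)^{1/3}. Then m > M implies 12/m^3 < ε.

M = (12/ε)^{1/3}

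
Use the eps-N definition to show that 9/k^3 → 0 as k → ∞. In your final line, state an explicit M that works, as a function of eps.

Suppose eps > 0. For k ≥ 1, |9/k^3 − 0| = 9/k^3.
9/k^3 < eps ⇔ k^3 > 9/eps ⇔ k > (9/eps)^{1/3}.
Take M = (9/eps)^{1/3}. Then k > M implies 9/k^3 < eps.

M = (9/eps)^{1/3}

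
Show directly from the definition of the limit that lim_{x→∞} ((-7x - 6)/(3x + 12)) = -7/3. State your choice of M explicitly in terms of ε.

Fix ε > 0. We seek M > 0 such that x > M implies |(-7x - 6)/(3x + 12) + 7/3| < ε.
(-7x - 6)/(3x + 12) + 7/3 = (3(-7x - 6) − (-7)(3x + 12)) / (3(3x + 12)) = 66/(3(3x + 12)).
For x > 0 we have 3x + 12 > 3x, so |(-7x - 6)/(3x + 12) + 7/3| = 66/(3(3x + 12)) < 66/(3·3x) = (22/3)/x.
Thus |(-7x - 6)/(3x + 12) + 7/3| < ε whenever x > (22/3)/ε.
Take M = (22/3)/ε. If x > M then |(-7x - 6)/(3x + 12) + 7/3| < (22/3)/x < ε.

M = (22/3)/ε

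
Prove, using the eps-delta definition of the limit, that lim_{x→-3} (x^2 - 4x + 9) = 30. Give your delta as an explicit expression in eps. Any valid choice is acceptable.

delta = min(1, eps/11)

Let eps > 0 be given. We want delta > 0 such that 0 < |x + 3| < delta implies |(x^2 - 4x + 9) − 30| < eps.
(x^2 - 4x + 9) − 30 = x^2 - 4x - 21 = (x + 3)(x - 7).
So |(x^2 - 4x + 9) − 30| = |x + 3|·|x - 7|.
Require delta ≤ 1. Then |x + 3| < 1 gives |x| < 4, and by the triangle inequality |x - 7| ≤ 4 + 7 = 11.
Hence |(x^2 - 4x + 9) − 30| ≤ 11|x + 3| < eps provided |x + 3| < eps/11.
Choosing delta = min(1, eps/11) ensures both conditions, hence |(x^2 - 4x + 9) − 30| < eps.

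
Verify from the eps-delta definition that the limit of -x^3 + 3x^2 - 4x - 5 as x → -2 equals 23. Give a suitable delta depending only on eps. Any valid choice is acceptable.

delta = min(1, eps/38)

Suppose eps > 0. We want delta > 0 such that 0 < |x + 2| < delta implies |(-x^3 + 3x^2 - 4x - 5) − 23| < eps.
(-x^3 + 3x^2 - 4x - 5) − 23 = -x^3 + 3x^2 - 4x - 28 = (x + 2)(-x^2 + 5x - 14).
So |(-x^3 + 3x^2 - 4x - 5) − 23| = |x + 2|·|-x^2 + 5x - 14|.
Require delta ≤ 1. Then |x + 2| < 1 gives |x| < 3, and by the triangle inequality |-x^2 + 5x - 14| ≤ 3^2 + 5·3 + 14 = 38.
Hence |(-x^3 + 3x^2 - 4x - 5) − 23| ≤ 38|x + 2| < eps provided |x + 2| < eps/38.
Choosing delta = min(1, eps/38) ensures both conditions, hence |(-x^3 + 3x^2 - 4x - 5) − 23| < eps.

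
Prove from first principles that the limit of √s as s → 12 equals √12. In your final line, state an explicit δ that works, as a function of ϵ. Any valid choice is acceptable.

δ = min(12, √12·ϵ)

Let ϵ > 0. We want δ > 0 such that 0 < |s − 12| < δ implies |√s − √12| < ϵ.
Multiplying by the conjugate, |√s − √12| = |s − 12|/(√s + √12).
Restrict δ ≤ 12 so that |s − 12| < 12 forces s > 0, and then √s + √12 > √12.
Hence |√s − √12| < |s − 12|/√12, which is < ϵ once |s − 12| < √12·ϵ.
Take δ = min(12, √12·ϵ). If 0 < |s − 12| < δ then s > 0 and |√s − √12| < |s − 12|/√12 < ϵ.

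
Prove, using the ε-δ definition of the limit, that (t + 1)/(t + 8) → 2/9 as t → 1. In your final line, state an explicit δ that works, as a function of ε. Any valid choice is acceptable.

δ = min(9/2, (81/14)ε)

Let ε > 0. We want δ > 0 with 0 < |t − 1| < δ ⇒ |(t + 1)/(t + 8) − (2/9)| < ε.
Combining over a common denominator, (t + 1)/(t + 8) − (2/9) = [(t + 1)·9 − 2·(t + 8)] / [9·(t + 8)] = 7(t − 1) / (9(t + 8)).
So |(t + 1)/(t + 8) − (2/9)| = 7|t − 1| / (9·|t + 8|).
Restrict δ ≤ 9/2. Then |t − 1| < 9/2 gives |t + 8| = |(t − 1) + 9| ≥ 9 − 9/2 = 9/2.
Hence |(t + 1)/(t + 8) − (2/9)| < 7|t − 1|/(9·(9/2)) = (14/81)|t − 1|, which is < ε once |t − 1| < (81/14)ε.
Take δ = min(9/2, (81/14)ε). Then 0 < |t − 1| < δ forces both bounds, so |(t + 1)/(t + 8) − (2/9)| < ε.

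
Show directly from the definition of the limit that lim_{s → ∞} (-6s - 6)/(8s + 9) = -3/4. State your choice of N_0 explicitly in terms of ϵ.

Let ϵ > 0. We seek N_0 > 0 such that s > N_0 implies |(-6s - 6)/(8s + 9) + 3/4| < ϵ.
(-6s - 6)/(8s + 9) + 3/4 = (8(-6s - 6) − (-6)(8s + 9)) / (8(8s + 9)) = 6/(8(8s + 9)).
For s > 0 we have 8s + 9 > 8s, so |(-6s - 6)/(8s + 9) + 3/4| = 6/(8(8s + 9)) < 6/(8·8s) = (3/32)/s.
Thus |(-6s - 6)/(8s + 9) + 3/4| < ϵ whenever s > (3/32)/ϵ.
Take N_0 = (3/32)/ϵ. If s > N_0 then |(-6s - 6)/(8s + 9) + 3/4| < (3/32)/s < ϵ.

N_0 = (3/32)/ϵ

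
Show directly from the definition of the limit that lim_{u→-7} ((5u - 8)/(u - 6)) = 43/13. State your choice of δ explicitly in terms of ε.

Let ε > 0 be given. We want δ > 0 with 0 < |u + 7| < δ ⇒ |(5u - 8)/(u - 6) − (43/13)| < ε.
Combining over a common denominator, (5u - 8)/(u - 6) − (43/13) = [(5u - 8)·(-13) − (-43)·(u - 6)] / [(-13)·(u - 6)] = -22(u + 7) / ((-13)(u - 6)).
So |(5u - 8)/(u - 6) − (43/13)| = 22|u + 7| / (13·|u − 6|).
Restrict δ ≤ 13/2. Then |u + 7| < 13/2 gives |u − 6| = |(u + 7) + (-13)| ≥ 13 − 13/2 = 13/2.
Hence |(5u - 8)/(u - 6) − (43/13)| < 22|u + 7|/(13·(13/2)) = (44/169)|u + 7|, which is < ε once |u + 7| < (169/44)ε.
Take δ = min(13/2, (169/44)ε). Then 0 < |u + 7| < δ forces both bounds, so |(5u - 8)/(u - 6) − (43/13)| < ε.

δ = min(13/2, (169/44)ε)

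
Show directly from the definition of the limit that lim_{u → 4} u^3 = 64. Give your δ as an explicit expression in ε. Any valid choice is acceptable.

δ = min(1, ε/61)

Suppose ε > 0. We seek δ > 0 with 0 < |u − 4| < δ ⇒ |u^3 − 64| < ε.
Factor: u^3 − 64 = (u − 4)(u^2 + 4u + 16), so |u^3 − 64| = |u − 4|·|u^2 + 4u + 16|.
Impose δ ≤ 1 so that |u| < 5; then |u^2 + 4u + 16| ≤ 61.
Hence |u^3 − 64| ≤ 61|u − 4|, which is < ε once |u − 4| < ε/61.
Take δ = min(1, ε/61). If 0 < |u − 4| < δ then both bounds hold and |u^3 − 64| ≤ 61|u − 4| < 61·(ε/61) = ε.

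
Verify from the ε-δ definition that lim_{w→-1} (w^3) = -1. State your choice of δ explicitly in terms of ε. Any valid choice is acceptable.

δ = min(1, ε/7)

Suppose ε > 0. We seek δ > 0 with 0 < |w + 1| < δ ⇒ |w^3 + 1| < ε.
Factor: w^3 + 1 = (w + 1)(w^2 - w + 1), so |w^3 + 1| = |w + 1|·|w^2 - w + 1|.
Restrict δ ≤ 1. Then |w + 1| < 1 gives |w| < 2, so by the triangle inequality |w^2 - w + 1| ≤ 2^2 + 2 + 1 = 7.
Hence |w^3 + 1| ≤ 7|w + 1|, which is < ε once |w + 1| < ε/7.
Take δ = min(1, ε/7). If 0 < |w + 1| < δ then both bounds hold and |w^3 + 1| ≤ 7|w + 1| < 7·(ε/7) = ε.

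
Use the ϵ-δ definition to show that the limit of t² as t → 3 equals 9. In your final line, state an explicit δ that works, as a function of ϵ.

Let ϵ > 0. We seek δ > 0 with 0 < |t − 3| < δ ⇒ |t² − 9| < ϵ.
Factor: t² − 9 = (t − 3)(t + 3), so |t² − 9| = |t − 3|·|t + 3|.
Impose δ ≤ 1 so that |t| < 4; then |t + 3| ≤ 7.
Hence |t² − 9| ≤ 7|t − 3|, which is < ϵ once |t − 3| < ϵ/7.
Take δ = min(1, ϵ/7). If 0 < |t − 3| < δ then both bounds hold and |t² − 9| ≤ 7|t − 3| < 7·(ϵ/7) = ϵ.

δ = min(1, ϵ/7)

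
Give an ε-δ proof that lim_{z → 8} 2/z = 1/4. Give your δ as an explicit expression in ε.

δ = min(4, 16ε)

Let ε > 0. We seek δ > 0 such that 0 < |z − 8| < δ implies |2/z − (1/4)| < ε.
|2/z − (1/4)| = 2·|8 − z|/(8·|z|) = 2|z − 8|/(8|z|).
Require δ ≤ 4 so that |z| > 8 − 4 = 4, hence 8|z| > 32.
Then |2/z − (1/4)| < 2|z − 8|/32, which is < ε when |z − 8| < 16ε.
Take δ = min(4, 16ε). Then 0 < |z − 8| < δ gives both |z − 8| < 4 and |z − 8| < 16ε, so |2/z − (1/4)| < ε.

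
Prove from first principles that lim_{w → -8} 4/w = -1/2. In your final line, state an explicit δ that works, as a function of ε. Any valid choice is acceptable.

δ = min(4, 8ε)

Fix ε > 0. We seek δ > 0 such that 0 < |w + 8| < δ implies |4/w + 1/2| < ε.
|4/w + 1/2| = 4·|-8 − w|/(8·|w|) = 4|w + 8|/(8|w|).
Require δ ≤ 4 so that |w| > 8 − 4 = 4, hence 8|w| > 32.
Then |4/w + 1/2| < 4|w + 8|/32, which is < ε when |w + 8| < 8ε.
Take δ = min(4, 8ε). Then 0 < |w + 8| < δ gives both |w + 8| < 4 and |w + 8| < 8ε, so |4/w + 1/2| < ε.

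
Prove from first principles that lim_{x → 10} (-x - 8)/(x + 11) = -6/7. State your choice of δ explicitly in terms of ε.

δ = min(21/2, (147/2)ε)

Let ε > 0 be given. We want δ > 0 with 0 < |x − 10| < δ ⇒ |(-x - 8)/(x + 11) + 6/7| < ε.
Combining over a common denominator, (-x - 8)/(x + 11) + 6/7 = [(-x - 8)·21 − (-18)·(x + 11)] / [21·(x + 11)] = -3(x − 10) / (21(x + 11)).
So |(-x - 8)/(x + 11) + 6/7| = 3|x − 10| / (21·|x + 11|).
Restrict δ ≤ 21/2. Then |x − 10| < 21/2 gives |x + 11| = |(x − 10) + 21| ≥ 21 − 21/2 = 21/2.
Hence |(-x - 8)/(x + 11) + 6/7| < 3|x − 10|/(21·(21/2)) = (2/147)|x − 10|, which is < ε once |x − 10| < (147/2)ε.
Take δ = min(21/2, (147/2)ε). Then 0 < |x − 10| < δ forces both bounds, so |(-x - 8)/(x + 11) + 6/7| < ε.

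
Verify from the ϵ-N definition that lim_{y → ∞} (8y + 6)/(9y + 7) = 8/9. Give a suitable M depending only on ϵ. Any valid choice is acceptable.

Suppose ϵ > 0. We seek M > 0 such that y > M implies |(8y + 6)/(9y + 7) − (8/9)| < ϵ.
(8y + 6)/(9y + 7) − (8/9) = (9(8y + 6) − 8(9y + 7)) / (9(9y + 7)) = -2/(9(9y + 7)).
For y > 0 we have 9y + 7 > 9y, so |(8y + 6)/(9y + 7) − (8/9)| = 2/(9(9y + 7)) < 2/(9·9y) = (2/81)/y.
Thus |(8y + 6)/(9y + 7) − (8/9)| < ϵ whenever y > (2/81)/ϵ.
Take M = (2/81)/ϵ. If y > M then |(8y + 6)/(9y + 7) − (8/9)| < (2/81)/y < ϵ.

M = (2/81)/ϵ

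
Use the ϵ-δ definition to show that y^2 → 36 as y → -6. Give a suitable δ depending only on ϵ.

Let ϵ > 0 be given. We seek δ > 0 with 0 < |y + 6| < δ ⇒ |y^2 − 36| < ϵ.
Factor: y^2 − 36 = (y + 6)(y - 6), so |y^2 − 36| = |y + 6|·|y - 6|.
Impose δ ≤ 2 so that |y| < 8; then |y - 6| ≤ 14.
Hence |y^2 − 36| ≤ 14|y + 6|, which is < ϵ once |y + 6| < ϵ/14.
Take δ = min(2, ϵ/14). If 0 < |y + 6| < δ then both bounds hold and |y^2 − 36| ≤ 14|y + 6| < 14·(ϵ/14) = ϵ.

δ = min(2, ϵ/14)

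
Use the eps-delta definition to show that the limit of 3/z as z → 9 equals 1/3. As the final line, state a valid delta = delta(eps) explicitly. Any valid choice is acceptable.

Let eps > 0. We seek delta > 0 such that 0 < |z − 9| < delta implies |3/z − (1/3)| < eps.
|3/z − (1/3)| = 3·|9 − z|/(9·|z|) = 3|z − 9|/(9|z|).
Restrict delta ≤ 9/2. Then |z − 9| < 9/2 gives |z| > 9/2, so 9|z| > 81/2.
Then |3/z − (1/3)| < 3|z − 9|/(81/2), which is < eps when |z − 9| < (27/2)eps.
Take delta = min(9/2, (27/2)eps). Then 0 < |z − 9| < delta gives both |z − 9| < 9/2 and |z − 9| < (27/2)eps, so |3/z − (1/3)| < eps.

delta = min(9/2, (27/2)eps)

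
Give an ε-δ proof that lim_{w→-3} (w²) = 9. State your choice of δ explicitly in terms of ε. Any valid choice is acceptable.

Suppose ε > 0. We seek δ > 0 with 0 < |w + 3| < δ ⇒ |w² − 9| < ε.
Factor: w² − 9 = (w + 3)(w - 3), so |w² − 9| = |w + 3|·|w - 3|.
Impose δ ≤ 2 so that |w| < 5; then |w - 3| ≤ 8.
Hence |w² − 9| ≤ 8|w + 3|, which is < ε once |w + 3| < ε/8.
Take δ = min(2, ε/8). If 0 < |w + 3| < δ then both bounds hold and |w² − 9| ≤ 8|w + 3| < 8·(ε/8) = ε.

δ = min(2, ε/8)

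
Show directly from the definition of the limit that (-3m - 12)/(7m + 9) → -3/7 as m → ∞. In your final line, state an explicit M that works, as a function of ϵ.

Suppose ϵ > 0. For m ≥ 1, |(-3m - 12)/(7m + 9) + 3/7| = |-57|/(7(7m + 9)) = 57/(7(7m + 9)).
Since 7m + 9 ≥ 7m for m ≥ 1, this is ≤ 57/(7·7m) = (57/49)/m.
So |(-3m - 12)/(7m + 9) + 3/7| < ϵ whenever m > (57/49)/ϵ.
Take M = (57/49)/ϵ. If m > M then |(-3m - 12)/(7m + 9) + 3/7| ≤ (57/49)/m < ϵ.

M = (57/49)/ϵ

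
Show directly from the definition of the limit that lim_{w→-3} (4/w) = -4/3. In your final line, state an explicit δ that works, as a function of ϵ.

Suppose ϵ > 0. We seek δ > 0 such that 0 < |w + 3| < δ implies |4/w + 4/3| < ϵ.
|4/w + 4/3| = 4·|-3 − w|/(3·|w|) = 4|w + 3|/(3|w|).
Restrict δ ≤ 3/2. Then |w + 3| < 3/2 gives |w| > 3/2, so 3|w| > 9/2.
Then |4/w + 4/3| < 4|w + 3|/(9/2), which is < ϵ when |w + 3| < (9/8)ϵ.
Take δ = min(3/2, (9/8)ϵ). Then 0 < |w + 3| < δ gives both |w + 3| < 3/2 and |w + 3| < (9/8)ϵ, so |4/w + 4/3| < ϵ.

δ = min(3/2, (9/8)ϵ)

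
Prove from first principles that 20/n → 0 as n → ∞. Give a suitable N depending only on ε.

N = 20/ε

Let ε > 0 be given. For n ≥ 1, |20/n − 0| = 20/(n) ≤ 20/n.
We need 20/n < ε, i.e. n > 20/ε.
Take N = 20/ε. If n > N then |20/n| ≤ 20/n < ε.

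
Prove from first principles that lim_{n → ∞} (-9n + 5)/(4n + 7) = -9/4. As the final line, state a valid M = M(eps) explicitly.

M = (83/16)/eps

Let eps > 0 be given. For n ≥ 1, |(-9n + 5)/(4n + 7) + 9/4| = |83|/(4(4n + 7)) = 83/(4(4n + 7)).
Since 4n + 7 ≥ 4n for n ≥ 1, this is ≤ 83/(4·4n) = (83/16)/n.
So |(-9n + 5)/(4n + 7) + 9/4| < eps whenever n > (83/16)/eps.
Take M = (83/16)/eps. If n > M then |(-9n + 5)/(4n + 7) + 9/4| ≤ (83/16)/n < eps.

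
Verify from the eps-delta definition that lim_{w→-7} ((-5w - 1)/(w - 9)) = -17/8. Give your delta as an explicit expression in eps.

delta = min(8, (64/23)eps)

Let eps > 0. We want delta > 0 with 0 < |w + 7| < delta ⇒ |(-5w - 1)/(w - 9) + 17/8| < eps.
Combining over a common denominator, (-5w - 1)/(w - 9) + 17/8 = [(-5w - 1)·(-16) − 34·(w - 9)] / [(-16)·(w - 9)] = 46(w + 7) / ((-16)(w - 9)).
So |(-5w - 1)/(w - 9) + 17/8| = 46|w + 7| / (16·|w − 9|).
Restrict delta ≤ 8. Then |w + 7| < 8 gives |w − 9| = |(w + 7) + (-16)| ≥ 16 − 8 = 8.
Hence |(-5w - 1)/(w - 9) + 17/8| < 46|w + 7|/(16·8) = (23/64)|w + 7|, which is < eps once |w + 7| < (64/23)eps.
Take delta = min(8, (64/23)eps). Then 0 < |w + 7| < delta forces both bounds, so |(-5w - 1)/(w - 9) + 17/8| < eps.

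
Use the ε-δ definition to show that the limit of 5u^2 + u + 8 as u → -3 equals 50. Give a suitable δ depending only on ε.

Suppose ε > 0. We want δ > 0 such that 0 < |u + 3| < δ implies |(5u^2 + u + 8) − 50| < ε.
(5u^2 + u + 8) − 50 = 5u^2 + u - 42 = (u + 3)(5u - 14).
So |(5u^2 + u + 8) − 50| = |u + 3|·|5u - 14|.
Assume first that |u + 3| < 1, so |u| < 4. Then |5u - 14| ≤ 5·4 + 14 = 34.
Hence |(5u^2 + u + 8) − 50| ≤ 34|u + 3| < ε provided |u + 3| < ε/34.
Choosing δ = min(1, ε/34) ensures both conditions, hence |(5u^2 + u + 8) − 50| < ε.

δ = min(1, ε/34)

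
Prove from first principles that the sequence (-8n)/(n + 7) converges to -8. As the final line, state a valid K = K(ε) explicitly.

Suppose ε > 0. For n ≥ 1, |(-8n)/(n + 7) + 8| = |56|/((n + 7)) = 56/((n + 7)).
Since n + 7 ≥ n for n ≥ 1, this is ≤ 56/(n) = 56/n.
So |(-8n)/(n + 7) + 8| < ε whenever n > 56/ε.
Take K = 56/ε. If n > K then |(-8n)/(n + 7) + 8| ≤ 56/n < ε.

K = 56/ε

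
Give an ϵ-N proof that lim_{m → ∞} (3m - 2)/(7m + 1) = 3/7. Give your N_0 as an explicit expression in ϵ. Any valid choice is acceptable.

N_0 = (17/49)/ϵ

Let ϵ > 0. For m ≥ 1, |(3m - 2)/(7m + 1) − (3/7)| = |-17|/(7(7m + 1)) = 17/(7(7m + 1)).
Since 7m + 1 ≥ 7m for m ≥ 1, this is ≤ 17/(7·7m) = (17/49)/m.
So |(3m - 2)/(7m + 1) − (3/7)| < ϵ whenever m > (17/49)/ϵ.
Take N_0 = (17/49)/ϵ. If m > N_0 then |(3m - 2)/(7m + 1) − (3/7)| ≤ (17/49)/m < ϵ.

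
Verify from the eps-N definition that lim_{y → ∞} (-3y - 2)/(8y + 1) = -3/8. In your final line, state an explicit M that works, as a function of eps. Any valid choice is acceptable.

Let eps > 0. We seek M > 0 such that y > M implies |(-3y - 2)/(8y + 1) + 3/8| < eps.
(-3y - 2)/(8y + 1) + 3/8 = (8(-3y - 2) − (-3)(8y + 1)) / (8(8y + 1)) = -13/(8(8y + 1)).
For y > 0 we have 8y + 1 > 8y, so |(-3y - 2)/(8y + 1) + 3/8| = 13/(8(8y + 1)) < 13/(8·8y) = (13/64)/y.
Thus |(-3y - 2)/(8y + 1) + 3/8| < eps whenever y > (13/64)/eps.
Take M = (13/64)/eps. If y > M then |(-3y - 2)/(8y + 1) + 3/8| < (13/64)/y < eps.

M = (13/64)/eps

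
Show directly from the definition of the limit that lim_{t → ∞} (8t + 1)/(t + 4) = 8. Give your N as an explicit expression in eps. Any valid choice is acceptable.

Let eps > 0. We seek N > 0 such that t > N implies |(8t + 1)/(t + 4) − 8| < eps.
(8t + 1)/(t + 4) − 8 = ((8t + 1) − 8(t + 4)) / ((t + 4)) = -31/((t + 4)).
For t > 0 we have t + 4 > t, so |(8t + 1)/(t + 4) − 8| = 31/((t + 4)) < 31/(t) = 31/t.
Thus |(8t + 1)/(t + 4) − 8| < eps whenever t > 31/eps.
Take N = 31/eps. If t > N then |(8t + 1)/(t + 4) − 8| < 31/t < eps.

N = 31/eps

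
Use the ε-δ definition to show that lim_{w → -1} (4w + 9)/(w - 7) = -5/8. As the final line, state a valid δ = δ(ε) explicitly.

Suppose ε > 0. We want δ > 0 with 0 < |w + 1| < δ ⇒ |(4w + 9)/(w - 7) + 5/8| < ε.
Combining over a common denominator, (4w + 9)/(w - 7) + 5/8 = [(4w + 9)·(-8) − 5·(w - 7)] / [(-8)·(w - 7)] = -37(w + 1) / ((-8)(w - 7)).
So |(4w + 9)/(w - 7) + 5/8| = 37|w + 1| / (8·|w − 7|).
Restrict δ ≤ 4. Then |w + 1| < 4 gives |w − 7| = |(w + 1) + (-8)| ≥ 8 − 4 = 4.
Hence |(4w + 9)/(w - 7) + 5/8| < 37|w + 1|/(8·4) = (37/32)|w + 1|, which is < ε once |w + 1| < (32/37)ε.
Take δ = min(4, (32/37)ε). Then 0 < |w + 1| < δ forces both bounds, so |(4w + 9)/(w - 7) + 5/8| < ε.

δ = min(4, (32/37)ε)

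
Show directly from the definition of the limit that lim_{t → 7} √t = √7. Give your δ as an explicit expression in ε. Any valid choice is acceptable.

Let ε > 0. We want δ > 0 such that 0 < |t − 7| < δ implies |√t − √7| < ε.
Rationalise: √t − √7 = (t − 7)/(√t + √7), so |√t − √7| = |t − 7|/(√t + √7).
Restrict δ ≤ 7 so that |t − 7| < 7 forces t > 0, and then √t + √7 > √7.
Hence |√t − √7| < |t − 7|/√7, which is < ε once |t − 7| < √7·ε.
Take δ = min(7, √7·ε). If 0 < |t − 7| < δ then t > 0 and |√t − √7| < |t − 7|/√7 < ε.

δ = min(7, √7·ε)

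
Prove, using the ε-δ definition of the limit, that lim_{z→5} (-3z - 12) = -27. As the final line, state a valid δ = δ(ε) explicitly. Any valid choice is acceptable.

δ = ε/3

Let ε > 0 be given. We need δ > 0 so that 0 < |z − 5| < δ implies |(-3z - 12) + 27| < ε.
Since (-3z - 12) + 27 = -3(z − 5), we have |(-3z - 12) + 27| = 3|z − 5|.
So 3|z − 5| < ε exactly when |z − 5| < ε/3.
Choosing δ = ε/3 gives |(-3z - 12) + 27| = 3|z − 5| < ε whenever |z − 5| < δ.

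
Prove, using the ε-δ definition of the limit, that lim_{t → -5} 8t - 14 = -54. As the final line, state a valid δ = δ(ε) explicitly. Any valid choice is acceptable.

Fix ε > 0. We need δ > 0 so that 0 < |t + 5| < δ implies |(8t - 14) + 54| < ε.
|(8t - 14) + 54| = |8t + 40| = 8|t + 5|.
So 8|t + 5| < ε exactly when |t + 5| < ε/8.
Choosing δ = ε/8 gives |(8t - 14) + 54| = 8|t + 5| < ε whenever |t + 5| < δ.

δ = ε/8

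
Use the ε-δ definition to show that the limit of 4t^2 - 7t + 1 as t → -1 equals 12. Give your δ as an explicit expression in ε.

δ = min(2, ε/23)

Suppose ε > 0. We want δ > 0 such that 0 < |t + 1| < δ implies |(4t^2 - 7t + 1) − 12| < ε.
(4t^2 - 7t + 1) − 12 = 4t^2 - 7t - 11 = (t + 1)(4t - 11).
So |(4t^2 - 7t + 1) − 12| = |t + 1|·|4t - 11|.
Assume first that |t + 1| < 2, so |t| < 3. Then |4t - 11| ≤ 4·3 + 11 = 23.
Hence |(4t^2 - 7t + 1) − 12| ≤ 23|t + 1| < ε provided |t + 1| < ε/23.
Take δ = min(2, ε/23). Then 0 < |t + 1| < δ gives both |t + 1| < 2 and |t + 1| < ε/23, so |(4t^2 - 7t + 1) − 12| < ε.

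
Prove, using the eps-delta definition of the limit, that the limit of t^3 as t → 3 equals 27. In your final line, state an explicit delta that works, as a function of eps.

delta = min(1, eps/37)

Let eps > 0 be given. We seek delta > 0 with 0 < |t − 3| < delta ⇒ |t^3 − 27| < eps.
Factor: t^3 − 27 = (t − 3)(t^2 + 3t + 9), so |t^3 − 27| = |t − 3|·|t^2 + 3t + 9|.
Restrict delta ≤ 1. Then |t − 3| < 1 gives |t| < 4, so by the triangle inequality |t^2 + 3t + 9| ≤ 4^2 + 3·4 + 9 = 37.
Hence |t^3 − 27| ≤ 37|t − 3|, which is < eps once |t − 3| < eps/37.
Take delta = min(1, eps/37). If 0 < |t − 3| < delta then both bounds hold and |t^3 − 27| ≤ 37|t − 3| < 37·(eps/37) = eps.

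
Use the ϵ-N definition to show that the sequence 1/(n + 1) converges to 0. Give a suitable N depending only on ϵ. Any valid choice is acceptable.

N = 1/ϵ

Fix ϵ > 0. For n ≥ 1, |1/(n + 1) − 0| = 1/(n + 1) ≤ 1/n.
We need 1/n < ϵ, i.e. n > 1/ϵ.
Take N = 1/ϵ. If n > N then |1/(n + 1)| ≤ 1/n < ϵ.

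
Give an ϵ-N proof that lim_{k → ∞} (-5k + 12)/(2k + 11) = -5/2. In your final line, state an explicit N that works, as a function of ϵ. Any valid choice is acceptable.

N = (79/4)/ϵ

Suppose ϵ > 0. For k ≥ 1, |(-5k + 12)/(2k + 11) + 5/2| = |79|/(2(2k + 11)) = 79/(2(2k + 11)).
Since 2k + 11 ≥ 2k for k ≥ 1, this is ≤ 79/(2·2k) = (79/4)/k.
So |(-5k + 12)/(2k + 11) + 5/2| < ϵ whenever k > (79/4)/ϵ.
Take N = (79/4)/ϵ. If k > N then |(-5k + 12)/(2k + 11) + 5/2| ≤ (79/4)/k < ϵ.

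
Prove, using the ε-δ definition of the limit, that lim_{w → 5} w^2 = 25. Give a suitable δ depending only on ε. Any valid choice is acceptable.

δ = min(2, ε/12)

Let ε > 0 be given. We seek δ > 0 with 0 < |w − 5| < δ ⇒ |w^2 − 25| < ε.
Factor: w^2 − 25 = (w − 5)(w + 5), so |w^2 − 25| = |w − 5|·|w + 5|.
Impose δ ≤ 2 so that |w| < 7; then |w + 5| ≤ 12.
Hence |w^2 − 25| ≤ 12|w − 5|, which is < ε once |w − 5| < ε/12.
Take δ = min(2, ε/12). If 0 < |w − 5| < δ then both bounds hold and |w^2 − 25| ≤ 12|w − 5| < 12·(ε/12) = ε.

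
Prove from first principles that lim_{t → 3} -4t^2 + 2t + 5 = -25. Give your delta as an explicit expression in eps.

Fix eps > 0. We want delta > 0 such that 0 < |t − 3| < delta implies |(-4t^2 + 2t + 5) + 25| < eps.
(-4t^2 + 2t + 5) + 25 = -4t^2 + 2t + 30 = (t − 3)(-4t - 10).
So |(-4t^2 + 2t + 5) + 25| = |t − 3|·|-4t - 10|.
Require delta ≤ 2. Then |t − 3| < 2 gives |t| < 5, and by the triangle inequality |-4t - 10| ≤ 4·5 + 10 = 30.
Hence |(-4t^2 + 2t + 5) + 25| ≤ 30|t − 3| < eps provided |t − 3| < eps/30.
Choosing delta = min(2, eps/30) ensures both conditions, hence |(-4t^2 + 2t + 5) + 25| < eps.

delta = min(2, eps/30)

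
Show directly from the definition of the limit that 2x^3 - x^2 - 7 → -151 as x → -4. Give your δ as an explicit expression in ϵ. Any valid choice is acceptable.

Fix ϵ > 0. We want δ > 0 such that 0 < |x + 4| < δ implies |(2x^3 - x^2 - 7) + 151| < ϵ.
(2x^3 - x^2 - 7) + 151 = 2x^3 - x^2 + 144 = (x + 4)(2x^2 - 9x + 36).
So |(2x^3 - x^2 - 7) + 151| = |x + 4|·|2x^2 - 9x + 36|.
Require δ ≤ 1. Then |x + 4| < 1 gives |x| < 5, and by the triangle inequality |2x^2 - 9x + 36| ≤ 2·5^2 + 9·5 + 36 = 131.
Hence |(2x^3 - x^2 - 7) + 151| ≤ 131|x + 4| < ϵ provided |x + 4| < ϵ/131.
Choosing δ = min(1, ϵ/131) ensures both conditions, hence |(2x^3 - x^2 - 7) + 151| < ϵ.

δ = min(1, ϵ/131)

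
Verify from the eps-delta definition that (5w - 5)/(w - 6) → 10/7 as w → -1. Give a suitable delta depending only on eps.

delta = min(7/2, (49/50)eps)

Let eps > 0. We want delta > 0 with 0 < |w + 1| < delta ⇒ |(5w - 5)/(w - 6) − (10/7)| < eps.
Combining over a common denominator, (5w - 5)/(w - 6) − (10/7) = [(5w - 5)·(-7) − (-10)·(w - 6)] / [(-7)·(w - 6)] = -25(w + 1) / ((-7)(w - 6)).
So |(5w - 5)/(w - 6) − (10/7)| = 25|w + 1| / (7·|w − 6|).
Restrict delta ≤ 7/2. Then |w + 1| < 7/2 gives |w − 6| = |(w + 1) + (-7)| ≥ 7 − 7/2 = 7/2.
Hence |(5w - 5)/(w - 6) − (10/7)| < 25|w + 1|/(7·(7/2)) = (50/49)|w + 1|, which is < eps once |w + 1| < (49/50)eps.
Take delta = min(7/2, (49/50)eps). Then 0 < |w + 1| < delta forces both bounds, so |(5w - 5)/(w - 6) − (10/7)| < eps.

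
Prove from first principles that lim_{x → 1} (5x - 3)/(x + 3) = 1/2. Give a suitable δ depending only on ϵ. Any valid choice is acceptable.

Fix ϵ > 0. We want δ > 0 with 0 < |x − 1| < δ ⇒ |(5x - 3)/(x + 3) − (1/2)| < ϵ.
Combining over a common denominator, (5x - 3)/(x + 3) − (1/2) = [(5x - 3)·4 − 2·(x + 3)] / [4·(x + 3)] = 18(x − 1) / (4(x + 3)).
So |(5x - 3)/(x + 3) − (1/2)| = 18|x − 1| / (4·|x + 3|).
Require δ ≤ 2, so |x + 3| ≥ |4| − |x − 1| > 4 − 2 = 2.
Hence |(5x - 3)/(x + 3) − (1/2)| < 18|x − 1|/(4·2) = (9/4)|x − 1|, which is < ϵ once |x − 1| < (4/9)ϵ.
Take δ = min(2, (4/9)ϵ). Then 0 < |x − 1| < δ forces both bounds, so |(5x - 3)/(x + 3) − (1/2)| < ϵ.

δ = min(2, (4/9)ϵ)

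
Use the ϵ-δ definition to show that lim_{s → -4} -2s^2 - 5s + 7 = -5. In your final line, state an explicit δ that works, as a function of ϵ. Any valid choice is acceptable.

δ = min(2, ϵ/15)

Let ϵ > 0. We want δ > 0 such that 0 < |s + 4| < δ implies |(-2s^2 - 5s + 7) + 5| < ϵ.
(-2s^2 - 5s + 7) + 5 = -2s^2 - 5s + 12 = (s + 4)(-2s + 3).
So |(-2s^2 - 5s + 7) + 5| = |s + 4|·|-2s + 3|.
Assume first that |s + 4| < 2, so |s| < 6. Then |-2s + 3| ≤ 2·6 + 3 = 15.
Hence |(-2s^2 - 5s + 7) + 5| ≤ 15|s + 4| < ϵ provided |s + 4| < ϵ/15.
Take δ = min(2, ϵ/15). Then 0 < |s + 4| < δ gives both |s + 4| < 2 and |s + 4| < ϵ/15, so |(-2s^2 - 5s + 7) + 5| < ϵ.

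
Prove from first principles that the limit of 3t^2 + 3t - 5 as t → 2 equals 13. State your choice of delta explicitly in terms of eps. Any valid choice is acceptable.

Suppose eps > 0. We want delta > 0 such that 0 < |t − 2| < delta implies |(3t^2 + 3t - 5) − 13| < eps.
(3t^2 + 3t - 5) − 13 = 3t^2 + 3t - 18 = (t − 2)(3t + 9).
So |(3t^2 + 3t - 5) − 13| = |t − 2|·|3t + 9|.
Require delta ≤ 1. Then |t − 2| < 1 gives |t| < 3, and by the triangle inequality |3t + 9| ≤ 3·3 + 9 = 18.
Hence |(3t^2 + 3t - 5) − 13| ≤ 18|t − 2| < eps provided |t − 2| < eps/18.
Take delta = min(1, eps/18). Then 0 < |t − 2| < delta gives both |t − 2| < 1 and |t − 2| < eps/18, so |(3t^2 + 3t - 5) − 13| < eps.

delta = min(1, eps/18)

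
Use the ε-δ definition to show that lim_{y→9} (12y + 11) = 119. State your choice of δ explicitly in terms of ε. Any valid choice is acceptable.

Suppose ε > 0. We need δ > 0 so that 0 < |y − 9| < δ implies |(12y + 11) − 119| < ε.
Since (12y + 11) − 119 = 12(y − 9), we have |(12y + 11) − 119| = 12|y − 9|.
Thus it suffices that |y − 9| < ε/12.
Choosing δ = ε/12 gives |(12y + 11) − 119| = 12|y − 9| < ε whenever |y − 9| < δ.

δ = ε/12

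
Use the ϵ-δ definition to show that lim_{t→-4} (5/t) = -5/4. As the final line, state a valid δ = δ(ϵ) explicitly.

δ = min(2, (8/5)ϵ)

Fix ϵ > 0. We seek δ > 0 such that 0 < |t + 4| < δ implies |5/t + 5/4| < ϵ.
|5/t + 5/4| = 5·|-4 − t|/(4·|t|) = 5|t + 4|/(4|t|).
Restrict δ ≤ 2. Then |t + 4| < 2 gives |t| > 2, so 4|t| > 8.
Then |5/t + 5/4| < 5|t + 4|/8, which is < ϵ when |t + 4| < (8/5)ϵ.
Take δ = min(2, (8/5)ϵ). Then 0 < |t + 4| < δ gives both |t + 4| < 2 and |t + 4| < (8/5)ϵ, so |5/t + 5/4| < ϵ.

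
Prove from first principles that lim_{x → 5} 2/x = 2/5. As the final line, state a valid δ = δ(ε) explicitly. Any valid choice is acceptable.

δ = min(5/2, (25/4)ε)

Let ε > 0. We seek δ > 0 such that 0 < |x − 5| < δ implies |2/x − (2/5)| < ε.
|2/x − (2/5)| = 2·|5 − x|/(5·|x|) = 2|x − 5|/(5|x|).
Require δ ≤ 5/2 so that |x| > 5 − 5/2 = 5/2, hence 5|x| > 25/2.
Then |2/x − (2/5)| < 2|x − 5|/(25/2), which is < ε when |x − 5| < (25/4)ε.
Take δ = min(5/2, (25/4)ε). Then 0 < |x − 5| < δ gives both |x − 5| < 5/2 and |x − 5| < (25/4)ε, so |2/x − (2/5)| < ε.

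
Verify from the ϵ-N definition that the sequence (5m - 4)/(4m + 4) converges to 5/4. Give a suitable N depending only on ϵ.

N = (9/4)/ϵ

Let ϵ > 0 be given. For m ≥ 1, |(5m - 4)/(4m + 4) − (5/4)| = |-36|/(4(4m + 4)) = 36/(4(4m + 4)).
Since 4m + 4 ≥ 4m for m ≥ 1, this is ≤ 36/(4·4m) = (9/4)/m.
So |(5m - 4)/(4m + 4) − (5/4)| < ϵ whenever m > (9/4)/ϵ.
Take N = (9/4)/ϵ. If m > N then |(5m - 4)/(4m + 4) − (5/4)| ≤ (9/4)/m < ϵ.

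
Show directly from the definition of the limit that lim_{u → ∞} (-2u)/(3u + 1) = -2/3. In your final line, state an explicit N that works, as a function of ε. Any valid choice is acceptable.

N = (2/9)/ε

Fix ε > 0. We seek N > 0 such that u > N implies |(-2u)/(3u + 1) + 2/3| < ε.
(-2u)/(3u + 1) + 2/3 = (3(-2u) − (-2)(3u + 1)) / (3(3u + 1)) = 2/(3(3u + 1)).
For u > 0 we have 3u + 1 > 3u, so |(-2u)/(3u + 1) + 2/3| = 2/(3(3u + 1)) < 2/(3·3u) = (2/9)/u.
Thus |(-2u)/(3u + 1) + 2/3| < ε whenever u > (2/9)/ε.
Take N = (2/9)/ε. If u > N then |(-2u)/(3u + 1) + 2/3| < (2/9)/u < ε.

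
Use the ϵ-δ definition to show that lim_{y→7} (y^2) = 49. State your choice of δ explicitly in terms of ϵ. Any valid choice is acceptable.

Suppose ϵ > 0. We seek δ > 0 with 0 < |y − 7| < δ ⇒ |y^2 − 49| < ϵ.
Factor: y^2 − 49 = (y − 7)(y + 7), so |y^2 − 49| = |y − 7|·|y + 7|.
Impose δ ≤ 2 so that |y| < 9; then |y + 7| ≤ 16.
Hence |y^2 − 49| ≤ 16|y − 7|, which is < ϵ once |y − 7| < ϵ/16.
Take δ = min(2, ϵ/16). If 0 < |y − 7| < δ then both bounds hold and |y^2 − 49| ≤ 16|y − 7| < 16·(ϵ/16) = ϵ.

δ = min(2, ϵ/16)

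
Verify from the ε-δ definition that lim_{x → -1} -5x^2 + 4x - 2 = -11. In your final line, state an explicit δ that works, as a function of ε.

Let ε > 0. We want δ > 0 such that 0 < |x + 1| < δ implies |(-5x^2 + 4x - 2) + 11| < ε.
(-5x^2 + 4x - 2) + 11 = -5x^2 + 4x + 9 = (x + 1)(-5x + 9).
So |(-5x^2 + 4x - 2) + 11| = |x + 1|·|-5x + 9|.
Assume first that |x + 1| < 1, so |x| < 2. Then |-5x + 9| ≤ 5·2 + 9 = 19.
Hence |(-5x^2 + 4x - 2) + 11| ≤ 19|x + 1| < ε provided |x + 1| < ε/19.
Choosing δ = min(1, ε/19) ensures both conditions, hence |(-5x^2 + 4x - 2) + 11| < ε.

δ = min(1, ε/19)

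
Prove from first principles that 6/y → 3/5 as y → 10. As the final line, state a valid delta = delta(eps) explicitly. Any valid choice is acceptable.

delta = min(5, (25/3)eps)

Let eps > 0 be given. We seek delta > 0 such that 0 < |y − 10| < delta implies |6/y − (3/5)| < eps.
|6/y − (3/5)| = 6·|10 − y|/(10·|y|) = 6|y − 10|/(10|y|).
Require delta ≤ 5 so that |y| > 10 − 5 = 5, hence 10|y| > 50.
Then |6/y − (3/5)| < 6|y − 10|/50, which is < eps when |y − 10| < (25/3)eps.
Take delta = min(5, (25/3)eps). Then 0 < |y − 10| < delta gives both |y − 10| < 5 and |y − 10| < (25/3)eps, so |6/y − (3/5)| < eps.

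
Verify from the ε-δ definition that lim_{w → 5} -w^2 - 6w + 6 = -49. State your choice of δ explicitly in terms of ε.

δ = min(1, ε/17)

Let ε > 0. We want δ > 0 such that 0 < |w − 5| < δ implies |(-w^2 - 6w + 6) + 49| < ε.
(-w^2 - 6w + 6) + 49 = -w^2 - 6w + 55 = (w − 5)(-w - 11).
So |(-w^2 - 6w + 6) + 49| = |w − 5|·|-w - 11|.
Require δ ≤ 1. Then |w − 5| < 1 gives |w| < 6, and by the triangle inequality |-w - 11| ≤ 6 + 11 = 17.
Hence |(-w^2 - 6w + 6) + 49| ≤ 17|w − 5| < ε provided |w − 5| < ε/17.
Take δ = min(1, ε/17). Then 0 < |w − 5| < δ gives both |w − 5| < 1 and |w − 5| < ε/17, so |(-w^2 - 6w + 6) + 49| < ε.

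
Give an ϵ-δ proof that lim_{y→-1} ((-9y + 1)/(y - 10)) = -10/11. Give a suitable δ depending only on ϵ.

Fix ϵ > 0. We want δ > 0 with 0 < |y + 1| < δ ⇒ |(-9y + 1)/(y - 10) + 10/11| < ϵ.
Combining over a common denominator, (-9y + 1)/(y - 10) + 10/11 = [(-9y + 1)·(-11) − 10·(y - 10)] / [(-11)·(y - 10)] = 89(y + 1) / ((-11)(y - 10)).
So |(-9y + 1)/(y - 10) + 10/11| = 89|y + 1| / (11·|y − 10|).
Require δ ≤ 11/2, so |y − 10| ≥ |-11| − |y + 1| > 11 − 11/2 = 11/2.
Hence |(-9y + 1)/(y - 10) + 10/11| < 89|y + 1|/(11·(11/2)) = (178/121)|y + 1|, which is < ϵ once |y + 1| < (121/178)ϵ.
Take δ = min(11/2, (121/178)ϵ). Then 0 < |y + 1| < δ forces both bounds, so |(-9y + 1)/(y - 10) + 10/11| < ϵ.

δ = min(11/2, (121/178)ϵ)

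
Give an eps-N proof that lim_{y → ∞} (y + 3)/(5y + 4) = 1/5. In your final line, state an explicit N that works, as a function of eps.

N = (11/25)/eps

Let eps > 0. We seek N > 0 such that y > N implies |(y + 3)/(5y + 4) − (1/5)| < eps.
(y + 3)/(5y + 4) − (1/5) = (5(y + 3) − (5y + 4)) / (5(5y + 4)) = 11/(5(5y + 4)).
For y > 0 we have 5y + 4 > 5y, so |(y + 3)/(5y + 4) − (1/5)| = 11/(5(5y + 4)) < 11/(5·5y) = (11/25)/y.
Thus |(y + 3)/(5y + 4) − (1/5)| < eps whenever y > (11/25)/eps.
Take N = (11/25)/eps. If y > N then |(y + 3)/(5y + 4) − (1/5)| < (11/25)/y < eps.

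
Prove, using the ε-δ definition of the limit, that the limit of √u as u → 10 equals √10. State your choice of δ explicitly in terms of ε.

Fix ε > 0. We want δ > 0 such that 0 < |u − 10| < δ implies |√u − √10| < ε.
Multiplying by the conjugate, |√u − √10| = |u − 10|/(√u + √10).
Restrict δ ≤ 10 so that |u − 10| < 10 forces u > 0, and then √u + √10 > √10.
Hence |√u − √10| < |u − 10|/√10, which is < ε once |u − 10| < √10·ε.
Take δ = min(10, √10·ε). If 0 < |u − 10| < δ then u > 0 and |√u − √10| < |u − 10|/√10 < ε.

δ = min(10, √10·ε)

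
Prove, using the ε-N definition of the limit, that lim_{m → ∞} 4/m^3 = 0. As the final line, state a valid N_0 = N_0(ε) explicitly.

N_0 = (4/ε)^{1/3}

Let ε > 0 be given. For m ≥ 1, |4/m^3 − 0| = 4/m^3.
4/m^3 < ε ⇔ m^3 > 4/ε ⇔ m > (4/ε)^{1/3}.
Take N_0 = (4/ε)^{1/3}. Then m > N_0 implies 4/m^3 < ε.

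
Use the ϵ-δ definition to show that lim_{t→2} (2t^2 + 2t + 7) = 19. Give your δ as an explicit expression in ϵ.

δ = min(1, ϵ/12)

Let ϵ > 0. We want δ > 0 such that 0 < |t − 2| < δ implies |(2t^2 + 2t + 7) − 19| < ϵ.
(2t^2 + 2t + 7) − 19 = 2t^2 + 2t - 12 = (t − 2)(2t + 6).
So |(2t^2 + 2t + 7) − 19| = |t − 2|·|2t + 6|.
Require δ ≤ 1. Then |t − 2| < 1 gives |t| < 3, and by the triangle inequality |2t + 6| ≤ 2·3 + 6 = 12.
Hence |(2t^2 + 2t + 7) − 19| ≤ 12|t − 2| < ϵ provided |t − 2| < ϵ/12.
Take δ = min(1, ϵ/12). Then 0 < |t − 2| < δ gives both |t − 2| < 1 and |t − 2| < ϵ/12, so |(2t^2 + 2t + 7) − 19| < ϵ.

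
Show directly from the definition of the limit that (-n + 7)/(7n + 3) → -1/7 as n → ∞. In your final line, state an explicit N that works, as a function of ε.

Suppose ε > 0. For n ≥ 1, |(-n + 7)/(7n + 3) + 1/7| = |52|/(7(7n + 3)) = 52/(7(7n + 3)).
Since 7n + 3 ≥ 7n for n ≥ 1, this is ≤ 52/(7·7n) = (52/49)/n.
So |(-n + 7)/(7n + 3) + 1/7| < ε whenever n > (52/49)/ε.
Take N = (52/49)/ε. If n > N then |(-n + 7)/(7n + 3) + 1/7| ≤ (52/49)/n < ε.

N = (52/49)/ε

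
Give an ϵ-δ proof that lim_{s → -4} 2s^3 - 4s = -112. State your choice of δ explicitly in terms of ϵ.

δ = min(2, ϵ/148)

Let ϵ > 0 be given. We want δ > 0 such that 0 < |s + 4| < δ implies |(2s^3 - 4s) + 112| < ϵ.
(2s^3 - 4s) + 112 = 2s^3 - 4s + 112 = (s + 4)(2s^2 - 8s + 28).
So |(2s^3 - 4s) + 112| = |s + 4|·|2s^2 - 8s + 28|.
Require δ ≤ 2. Then |s + 4| < 2 gives |s| < 6, and by the triangle inequality |2s^2 - 8s + 28| ≤ 2·6^2 + 8·6 + 28 = 148.
Hence |(2s^3 - 4s) + 112| ≤ 148|s + 4| < ϵ provided |s + 4| < ϵ/148.
Take δ = min(2, ϵ/148). Then 0 < |s + 4| < δ gives both |s + 4| < 2 and |s + 4| < ϵ/148, so |(2s^3 - 4s) + 112| < ϵ.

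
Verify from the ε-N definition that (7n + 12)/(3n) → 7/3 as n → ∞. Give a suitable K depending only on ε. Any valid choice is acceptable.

Let ε > 0 be given. For n ≥ 1, |(7n + 12)/(3n) − (7/3)| = |36|/(3(3n)) = 36/(3(3n)).
Since 3n ≥ 3n for n ≥ 1, this is ≤ 36/(3·3n) = 4/n.
So |(7n + 12)/(3n) − (7/3)| < ε whenever n > 4/ε.
Take K = 4/ε. If n > K then |(7n + 12)/(3n) − (7/3)| ≤ 4/n < ε.

K = 4/ε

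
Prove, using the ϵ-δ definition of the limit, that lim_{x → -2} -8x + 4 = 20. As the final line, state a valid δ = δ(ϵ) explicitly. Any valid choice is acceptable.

Let ϵ > 0. We need δ > 0 so that 0 < |x + 2| < δ implies |(-8x + 4) − 20| < ϵ.
|(-8x + 4) − 20| = |-8x - 16| = 8|x + 2|.
Thus it suffices that |x + 2| < ϵ/8.
Choosing δ = ϵ/8 gives |(-8x + 4) − 20| = 8|x + 2| < ϵ whenever |x + 2| < δ.

δ = ϵ/8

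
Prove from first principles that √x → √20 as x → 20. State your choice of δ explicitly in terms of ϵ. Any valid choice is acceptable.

Fix ϵ > 0. We want δ > 0 such that 0 < |x − 20| < δ implies |√x − √20| < ϵ.
Multiplying by the conjugate, |√x − √20| = |x − 20|/(√x + √20).
Restrict δ ≤ 20 so that |x − 20| < 20 forces x > 0, and then √x + √20 > √20.
Hence |√x − √20| < |x − 20|/√20, which is < ϵ once |x − 20| < √20·ϵ.
Take δ = min(20, √20·ϵ). If 0 < |x − 20| < δ then x > 0 and |√x − √20| < |x − 20|/√20 < ϵ.

δ = min(20, √20·ϵ)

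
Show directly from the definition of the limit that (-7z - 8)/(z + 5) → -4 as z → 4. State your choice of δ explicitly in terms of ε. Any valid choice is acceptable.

δ = min(9/2, (3/2)ε)

Let ε > 0 be given. We want δ > 0 with 0 < |z − 4| < δ ⇒ |(-7z - 8)/(z + 5) + 4| < ε.
Combining over a common denominator, (-7z - 8)/(z + 5) + 4 = [(-7z - 8)·9 − (-36)·(z + 5)] / [9·(z + 5)] = -27(z − 4) / (9(z + 5)).
So |(-7z - 8)/(z + 5) + 4| = 27|z − 4| / (9·|z + 5|).
Restrict δ ≤ 9/2. Then |z − 4| < 9/2 gives |z + 5| = |(z − 4) + 9| ≥ 9 − 9/2 = 9/2.
Hence |(-7z - 8)/(z + 5) + 4| < 27|z − 4|/(9·(9/2)) = (2/3)|z − 4|, which is < ε once |z − 4| < (3/2)ε.
Take δ = min(9/2, (3/2)ε). Then 0 < |z − 4| < δ forces both bounds, so |(-7z - 8)/(z + 5) + 4| < ε.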